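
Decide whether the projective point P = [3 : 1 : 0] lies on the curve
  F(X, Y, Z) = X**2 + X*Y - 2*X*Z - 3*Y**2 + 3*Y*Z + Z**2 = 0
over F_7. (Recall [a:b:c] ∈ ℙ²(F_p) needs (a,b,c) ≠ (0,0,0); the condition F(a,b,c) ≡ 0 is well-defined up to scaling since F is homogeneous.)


F(3,1,0) ≡ 2 (mod 7); P is NOT on the curve.

Evaluate F(3, 1, 0) term-by-term (mod 7).
  X**2 ↦ 1·9·1·1 = 9
  X*Y ↦ 1·3·1·1 = 3
  -2*X*Z ↦ -2·3·1·0 = 0
  -3*Y**2 ↦ -3·1·1·1 = -3
  3*Y*Z ↦ 3·1·1·0 = 0
  Z**2 ↦ 1·1·1·0 = 0
Sum: F(3, 1, 0) = (9) + (3) + (0) + (-3) + (0) + (0) = 9.
Reducing mod 7: 9 ≡ 2 (mod 7).
Since F(a, b, c) ≡ 2 ≠ 0 (mod 7), P does NOT lie on the curve.


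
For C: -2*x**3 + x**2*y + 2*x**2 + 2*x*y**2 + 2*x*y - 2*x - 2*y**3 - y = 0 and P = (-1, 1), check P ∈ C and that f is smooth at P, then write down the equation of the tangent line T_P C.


Tangent line at P: -10*x - 12*y + 2 = 0.

Step 1: f(-1, 1) = 0, so P lies on C.
Step 2: partial derivatives
  f_x(x, y) = -6*x**2 + 2*x*y + 4*x + 2*y**2 + 2*y - 2, f_y(x, y) = x**2 + 4*x*y + 2*x - 6*y**2 - 1.
  f_x(P) = -10, f_y(P) = -12 (gradient nonzero, so P is smooth).
Step 3: tangent line at P: -10·(x − -1) + -12·(y − 1) = 0.
Expanding: -10*x - 12*y + 2 = 0.


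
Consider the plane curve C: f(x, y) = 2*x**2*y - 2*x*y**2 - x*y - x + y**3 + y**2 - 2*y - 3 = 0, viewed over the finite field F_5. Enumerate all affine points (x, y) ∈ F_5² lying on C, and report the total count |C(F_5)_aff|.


Affine F_5-points: {(0, 2), (1, 1), (1, 4), (2, 0), (3, 3), (3, 4), (4, 2), (4, 3)}; count = 8.

For each of the 25 pairs (x, y) ∈ F_5², evaluate f(x, y) mod 5. Record the zeros.
  x = 0: [0↦2, 1↦2, 2↦0, 3↦2, 4↦4]  zeros at y ∈ {2}
  x = 1: [0↦1, 1↦0, 2↦3, 3↦1, 4↦0]  zeros at y ∈ {1, 4}
  x = 2: [0↦0, 1↦2, 2↦4, 3↦2, 4↦2]  zeros at y ∈ {0}
  x = 3: [0↦4, 1↦3, 2↦3, 3↦0, 4↦0]  zeros at y ∈ {3, 4}
  x = 4: [0↦3, 1↦3, 2↦0, 3↦0, 4↦4]  zeros at y ∈ {2, 3}
Collecting zeros: affine points = {(0, 2), (1, 1), (1, 4), (2, 0), (3, 3), (3, 4), (4, 2), (4, 3)}.
Total count |C(F_5)_aff| = 8.


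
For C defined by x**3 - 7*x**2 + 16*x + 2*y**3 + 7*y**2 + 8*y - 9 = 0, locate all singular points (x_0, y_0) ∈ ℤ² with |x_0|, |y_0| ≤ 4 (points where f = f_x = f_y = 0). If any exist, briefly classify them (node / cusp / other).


Singular points: {(2, -1)}; classification: node.

Compute partial derivatives:
  f_x = 3*x**2 - 14*x + 16.
  f_y = 6*y**2 + 14*y + 8.
Scan x_0 ∈ {−4, ..., 4}. For each x_0, f_y(x_0, y) is a polynomial in y; find its integer roots y ∈ {−4, ..., 4}, then test f_x and f at those candidates.
  x = -4: f_y(-4, y) = 6*y**2 + 14*y + 8; vanishes at y ∈ {-1}. (-4, -1): f_x = 120 ≠ 0.
  x = -3: f_y(-3, y) = 6*y**2 + 14*y + 8; vanishes at y ∈ {-1}. (-3, -1): f_x = 85 ≠ 0.
  x = -2: f_y(-2, y) = 6*y**2 + 14*y + 8; vanishes at y ∈ {-1}. (-2, -1): f_x = 56 ≠ 0.
  x = -1: f_y(-1, y) = 6*y**2 + 14*y + 8; vanishes at y ∈ {-1}. (-1, -1): f_x = 33 ≠ 0.
  x = 0: f_y(0, y) = 6*y**2 + 14*y + 8; vanishes at y ∈ {-1}. (0, -1): f_x = 16 ≠ 0.
  x = 1: f_y(1, y) = 6*y**2 + 14*y + 8; vanishes at y ∈ {-1}. (1, -1): f_x = 5 ≠ 0.
  x = 2: f_y(2, y) = 6*y**2 + 14*y + 8; vanishes at y ∈ {-1}. (2, -1): f_x = 0, f = 0 — SINGULAR.
  x = 3: f_y(3, y) = 6*y**2 + 14*y + 8; vanishes at y ∈ {-1}. (3, -1): f_x = 1 ≠ 0.
  x = 4: f_y(4, y) = 6*y**2 + 14*y + 8; vanishes at y ∈ {-1}. (4, -1): f_x = 8 ≠ 0.
Only singular point on the grid: (2, -1).
Classify: substitute x = 2 + u, y = -1 + v and expand: f = u**3 - u**2 + 2*v**3 + v**2.
No constant or linear terms (consistent with a singular point). Quadratic part: -u**2 + v**2. Cubic part: u**3 + 2*v**3.
The quadratic part v**2 - u**2 = (v − u)(v + u) splits into two distinct linear factors, so there are two distinct tangent lines y − -1 = ±(x − 2) — this is a node (ordinary double point).
Classification: node.


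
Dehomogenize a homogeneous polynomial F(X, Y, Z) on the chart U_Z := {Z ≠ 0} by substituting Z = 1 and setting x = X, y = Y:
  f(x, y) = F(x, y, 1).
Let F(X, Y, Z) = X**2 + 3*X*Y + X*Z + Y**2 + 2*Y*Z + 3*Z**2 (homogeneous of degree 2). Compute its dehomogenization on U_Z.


f(x, y) = x**2 + 3*x*y + x + y**2 + 2*y + 3

On U_Z we set Z = 1. Each monomial c·X^i·Y^j·Z^k in F becomes c·x^i·y^j·1^k = c·x^i·y^j.
Substituting Z = 1: F(X, Y, 1) = x**2 + 3*x*y + x + y**2 + 2*y + 3.
Note: deg(f) ≤ deg(F) = 2; strict inequality happens when F is divisible by Z (lost terms).


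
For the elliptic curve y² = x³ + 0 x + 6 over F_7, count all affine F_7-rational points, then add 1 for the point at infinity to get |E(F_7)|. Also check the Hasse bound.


Affine points = {(1, 0), (2, 0), (4, 0)}; affine count = 3; |E(F_7)| = 4.

Discriminant check: Δ ∝ 4a³ + 27b² = 4·0³ + 27·6² = 4·0 + 27·36 ≡ 6 (mod 7). Nonzero ⇒ E is nonsingular.
For each x ∈ F_7, compute rhs = x³ + 0·x + 6 mod 7, then count y ∈ F_7 with y² ≡ rhs.
  x = 0: rhs = 6, matching y values: none (0 points).
  x = 1: rhs = 0, matching y values: 0 (1 points).
  x = 2: rhs = 0, matching y values: 0 (1 points).
  x = 3: rhs = 5, matching y values: none (0 points).
  x = 4: rhs = 0, matching y values: 0 (1 points).
  x = 5: rhs = 5, matching y values: none (0 points).
  x = 6: rhs = 5, matching y values: none (0 points).
Total affine count: 3.
Full point count |E(F_7)| = 3 + 1 = 4.
Hasse bound: |4 − (7+1)| = |-4| = 4 ≤ 2√7 ≈ 5.2915 ✓.


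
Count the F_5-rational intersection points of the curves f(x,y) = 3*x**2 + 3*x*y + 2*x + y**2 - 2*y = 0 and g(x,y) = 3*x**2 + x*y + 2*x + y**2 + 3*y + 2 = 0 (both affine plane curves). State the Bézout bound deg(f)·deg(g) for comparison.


Common zeros: ∅; count = 0; Bézout bound = 4.

deg(f) = 2, deg(g) = 2, so Bézout bound = 4.
Scan x ∈ F_5. For each x, list the y ∈ F_5 with f(x, y) ≡ 0 and those with g(x, y) ≡ 0 (mod 5); the common zeros in that column are the intersection.
  x = 0: f ≡ 0 at y ∈ {0, 2}; g ≡ 0 at y ∈ {3, 4}; common: ∅.
  x = 1: f ≡ 0 at y ∈ {0, 4}; g ≡ 0 at y ∈ ∅; common: ∅.
  x = 2: f ≡ 0 at y ∈ ∅; g ≡ 0 at y ∈ ∅; common: ∅.
  x = 3: f ≡ 0 at y ∈ ∅; g ≡ 0 at y ∈ {0, 4}; common: ∅.
  x = 4: f ≡ 0 at y ∈ {2, 3}; g ≡ 0 at y ∈ ∅; common: ∅.
Collecting: common zeros = ∅, so the count is 0.
Comparison with the Bézout bound: 0 ≤ 4 = deg(f)·deg(g), as expected for curves with no common component (the affine F_5-count falls short of the bound because intersections may lie at infinity, over extension fields, or carry multiplicity).


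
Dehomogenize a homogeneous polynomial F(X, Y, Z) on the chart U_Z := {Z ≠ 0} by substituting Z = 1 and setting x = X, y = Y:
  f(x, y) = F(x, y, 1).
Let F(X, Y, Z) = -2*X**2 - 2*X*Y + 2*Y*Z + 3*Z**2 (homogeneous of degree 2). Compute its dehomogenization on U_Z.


f(x, y) = -2*x**2 - 2*x*y + 2*y + 3

On U_Z we set Z = 1. Each monomial c·X^i·Y^j·Z^k in F becomes c·x^i·y^j·1^k = c·x^i·y^j.
Substituting Z = 1: F(X, Y, 1) = -2*x**2 - 2*x*y + 2*y + 3.
Note: deg(f) ≤ deg(F) = 2; strict inequality happens when F is divisible by Z (lost terms).


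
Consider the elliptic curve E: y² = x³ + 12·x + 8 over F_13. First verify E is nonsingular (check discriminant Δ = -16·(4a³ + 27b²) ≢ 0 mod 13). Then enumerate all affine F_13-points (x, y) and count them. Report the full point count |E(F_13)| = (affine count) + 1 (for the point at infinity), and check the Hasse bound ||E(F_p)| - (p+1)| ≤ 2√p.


Affine points = {(2, 1), (2, 12), (4, 4), (4, 9), (6, 6), (6, 7), (9, 0), (10, 6), (10, 7)}; affine count = 9; |E(F_13)| = 10.

Discriminant check: Δ ∝ 4a³ + 27b² = 4·12³ + 27·8² = 4·1728 + 27·64 ≡ 8 (mod 13). Nonzero ⇒ E is nonsingular.
For each x ∈ F_13, compute rhs = x³ + 12·x + 8 mod 13, then count y ∈ F_13 with y² ≡ rhs.
  x = 0: rhs = 8, matching y values: none (0 points).
  x = 1: rhs = 8, matching y values: none (0 points).
  x = 2: rhs = 1, matching y values: 1, 12 (2 points).
  x = 3: rhs = 6, matching y values: none (0 points).
  x = 4: rhs = 3, matching y values: 4, 9 (2 points).
  x = 5: rhs = 11, matching y values: none (0 points).
  x = 6: rhs = 10, matching y values: 6, 7 (2 points).
  x = 7: rhs = 6, matching y values: none (0 points).
  x = 8: rhs = 5, matching y values: none (0 points).
  x = 9: rhs = 0, matching y values: 0 (1 points).
  x = 10: rhs = 10, matching y values: 6, 7 (2 points).
  x = 11: rhs = 2, matching y values: none (0 points).
  x = 12: rhs = 8, matching y values: none (0 points).
Total affine count: 9.
Full point count |E(F_13)| = 9 + 1 = 10.
Hasse bound: |10 − (13+1)| = |-4| = 4 ≤ 2√13 ≈ 7.2111 ✓.


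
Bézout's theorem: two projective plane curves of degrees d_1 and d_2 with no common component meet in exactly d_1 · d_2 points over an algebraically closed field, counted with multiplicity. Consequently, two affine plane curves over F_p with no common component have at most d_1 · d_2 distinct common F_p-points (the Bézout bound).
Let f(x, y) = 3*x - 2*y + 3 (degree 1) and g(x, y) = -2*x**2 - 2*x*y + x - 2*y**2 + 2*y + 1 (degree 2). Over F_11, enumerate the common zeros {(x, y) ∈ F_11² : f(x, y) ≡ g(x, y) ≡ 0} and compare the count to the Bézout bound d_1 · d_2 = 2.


Common zeros: {(3, 6), (6, 5)}; count = 2; Bézout bound = 2.

deg(f) = 1, deg(g) = 2, so Bézout bound = 2.
Scan x ∈ F_11. For each x, list the y ∈ F_11 with f(x, y) ≡ 0 and those with g(x, y) ≡ 0 (mod 11); the common zeros in that column are the intersection.
  x = 0: f ≡ 0 at y ∈ {7}; g ≡ 0 at y ∈ {3, 9}; common: ∅.
  x = 1: f ≡ 0 at y ∈ {3}; g ≡ 0 at y ∈ {0}; common: ∅.
  x = 2: f ≡ 0 at y ∈ {10}; g ≡ 0 at y ∈ ∅; common: ∅.
  x = 3: f ≡ 0 at y ∈ {6}; g ≡ 0 at y ∈ {3, 6}; common: {6}.
  x = 4: f ≡ 0 at y ∈ {2}; g ≡ 0 at y ∈ ∅; common: ∅.
  x = 5: f ≡ 0 at y ∈ {9}; g ≡ 0 at y ∈ {0, 7}; common: ∅.
  x = 6: f ≡ 0 at y ∈ {5}; g ≡ 0 at y ∈ {1, 5}; common: {5}.
  x = 7: f ≡ 0 at y ∈ {1}; g ≡ 0 at y ∈ ∅; common: ∅.
  x = 8: f ≡ 0 at y ∈ {8}; g ≡ 0 at y ∈ {6, 9}; common: ∅.
  x = 9: f ≡ 0 at y ∈ {4}; g ≡ 0 at y ∈ ∅; common: ∅.
  x = 10: f ≡ 0 at y ∈ {0}; g ≡ 0 at y ∈ {1}; common: ∅.
Collecting: common zeros = {(3, 6), (6, 5)}, so the count is 2.
Comparison with the Bézout bound: 2 ≤ 2 = deg(f)·deg(g), as expected for curves with no common component (the bound is attained).


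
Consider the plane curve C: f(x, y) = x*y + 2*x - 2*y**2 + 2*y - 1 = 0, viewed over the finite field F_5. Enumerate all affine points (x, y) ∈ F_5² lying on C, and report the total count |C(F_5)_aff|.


Affine F_5-points: {(0, 2), (0, 4), (2, 1), (3, 0)}; count = 4.

For each of the 25 pairs (x, y) ∈ F_5², evaluate f(x, y) mod 5. Record the zeros.
  x = 0: [0↦4, 1↦4, 2↦0, 3↦2, 4↦0]  zeros at y ∈ {2, 4}
  x = 1: [0↦1, 1↦2, 2↦4, 3↦2, 4↦1]  zeros at y ∈ ∅
  x = 2: [0↦3, 1↦0, 2↦3, 3↦2, 4↦2]  zeros at y ∈ {1}
  x = 3: [0↦0, 1↦3, 2↦2, 3↦2, 4↦3]  zeros at y ∈ {0}
  x = 4: [0↦2, 1↦1, 2↦1, 3↦2, 4↦4]  zeros at y ∈ ∅
Collecting zeros: affine points = {(0, 2), (0, 4), (2, 1), (3, 0)}.
Total count |C(F_5)_aff| = 4.


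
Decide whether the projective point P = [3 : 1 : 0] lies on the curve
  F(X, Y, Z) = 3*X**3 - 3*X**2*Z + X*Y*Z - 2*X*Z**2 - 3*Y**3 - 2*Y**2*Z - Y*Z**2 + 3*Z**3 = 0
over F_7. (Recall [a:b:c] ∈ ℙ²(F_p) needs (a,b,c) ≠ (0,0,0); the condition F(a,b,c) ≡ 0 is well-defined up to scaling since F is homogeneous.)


F(3,1,0) ≡ 1 (mod 7); P is NOT on the curve.

Evaluate F(3, 1, 0) term-by-term (mod 7).
  3*X**3 ↦ 3·27·1·1 = 81
  -3*X**2*Z ↦ -3·9·1·0 = 0
  X*Y*Z ↦ 1·3·1·0 = 0
  -2*X*Z**2 ↦ -2·3·1·0 = 0
  -3*Y**3 ↦ -3·1·1·1 = -3
  -2*Y**2*Z ↦ -2·1·1·0 = 0
  -Y*Z**2 ↦ -1·1·1·0 = 0
  3*Z**3 ↦ 3·1·1·0 = 0
Sum: F(3, 1, 0) = (81) + (0) + (0) + (0) + (-3) + (0) + (0) + (0) = 78.
Reducing mod 7: 78 ≡ 1 (mod 7).
Since F(a, b, c) ≡ 1 ≠ 0 (mod 7), P does NOT lie on the curve.


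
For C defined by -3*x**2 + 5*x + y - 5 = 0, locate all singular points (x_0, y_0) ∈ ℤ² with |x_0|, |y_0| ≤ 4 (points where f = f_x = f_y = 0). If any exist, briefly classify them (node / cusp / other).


No singular points in the scanned grid; C is smooth there.

Compute partial derivatives:
  f_x = 5 - 6*x.
  f_y = 1.
f_y = 1 is a nonzero constant, so f_y never vanishes: no point (x, y) can satisfy f = f_x = f_y = 0. In particular no (x, y) ∈ {−4, ..., 4}² is singular; the curve is smooth.


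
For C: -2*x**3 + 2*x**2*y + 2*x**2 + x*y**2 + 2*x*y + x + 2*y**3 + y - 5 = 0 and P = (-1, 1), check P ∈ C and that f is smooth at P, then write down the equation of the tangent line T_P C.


Tangent line at P: -10*x + 5*y - 15 = 0.

Step 1: f(-1, 1) = 0, so P lies on C.
Step 2: partial derivatives
  f_x(x, y) = -6*x**2 + 4*x*y + 4*x + y**2 + 2*y + 1, f_y(x, y) = 2*x**2 + 2*x*y + 2*x + 6*y**2 + 1.
  f_x(P) = -10, f_y(P) = 5 (gradient nonzero, so P is smooth).
Step 3: tangent line at P: -10·(x − -1) + 5·(y − 1) = 0.
Expanding: -10*x + 5*y - 15 = 0.


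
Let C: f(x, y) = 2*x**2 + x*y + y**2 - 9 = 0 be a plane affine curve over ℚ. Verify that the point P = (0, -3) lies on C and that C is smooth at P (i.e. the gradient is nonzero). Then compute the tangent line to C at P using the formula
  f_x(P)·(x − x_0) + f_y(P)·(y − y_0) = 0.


Tangent line at P: -3*x - 6*y - 18 = 0.

Step 1: f(0, -3) = 0, so P lies on C.
Step 2: partial derivatives
  f_x(x, y) = 4*x + y, f_y(x, y) = x + 2*y.
  f_x(P) = -3, f_y(P) = -6 (gradient nonzero, so P is smooth).
Step 3: tangent line at P: -3·(x − 0) + -6·(y − -3) = 0.
Expanding: -3*x - 6*y - 18 = 0.


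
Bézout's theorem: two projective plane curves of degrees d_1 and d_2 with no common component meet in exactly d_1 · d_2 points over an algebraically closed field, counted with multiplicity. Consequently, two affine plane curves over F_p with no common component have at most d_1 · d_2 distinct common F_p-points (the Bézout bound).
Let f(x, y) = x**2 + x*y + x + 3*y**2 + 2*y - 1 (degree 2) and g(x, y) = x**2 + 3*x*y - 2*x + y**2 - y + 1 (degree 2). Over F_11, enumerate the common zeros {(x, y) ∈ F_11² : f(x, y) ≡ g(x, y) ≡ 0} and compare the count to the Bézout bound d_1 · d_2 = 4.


Common zeros: ∅; count = 0; Bézout bound = 4.

deg(f) = 2, deg(g) = 2, so Bézout bound = 4.
Scan x ∈ F_11. For each x, list the y ∈ F_11 with f(x, y) ≡ 0 and those with g(x, y) ≡ 0 (mod 11); the common zeros in that column are the intersection.
  x = 0: f ≡ 0 at y ∈ {4, 10}; g ≡ 0 at y ∈ ∅; common: ∅.
  x = 1: f ≡ 0 at y ∈ ∅; g ≡ 0 at y ∈ {0, 9}; common: ∅.
  x = 2: f ≡ 0 at y ∈ {3}; g ≡ 0 at y ∈ ∅; common: ∅.
  x = 3: f ≡ 0 at y ∈ {0, 2}; g ≡ 0 at y ∈ {6, 8}; common: ∅.
  x = 4: f ≡ 0 at y ∈ ∅; g ≡ 0 at y ∈ ∅; common: ∅.
  x = 5: f ≡ 0 at y ∈ {2, 3}; g ≡ 0 at y ∈ {4}; common: ∅.
  x = 6: f ≡ 0 at y ∈ {4, 8}; g ≡ 0 at y ∈ ∅; common: ∅.
  x = 7: f ≡ 0 at y ∈ {0, 8}; g ≡ 0 at y ∈ {4, 9}; common: ∅.
  x = 8: f ≡ 0 at y ∈ ∅; g ≡ 0 at y ∈ {2, 8}; common: ∅.
  x = 9: f ≡ 0 at y ∈ ∅; g ≡ 0 at y ∈ ∅; common: ∅.
  x = 10: f ≡ 0 at y ∈ ∅; g ≡ 0 at y ∈ {2}; common: ∅.
Collecting: common zeros = ∅, so the count is 0.
Comparison with the Bézout bound: 0 ≤ 4 = deg(f)·deg(g), as expected for curves with no common component (the affine F_11-count falls short of the bound because intersections may lie at infinity, over extension fields, or carry multiplicity).


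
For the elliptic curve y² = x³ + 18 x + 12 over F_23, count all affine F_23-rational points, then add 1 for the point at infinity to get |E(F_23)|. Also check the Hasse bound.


Affine points = {(0, 9), (0, 14), (1, 10), (1, 13), (3, 1), (3, 22), (8, 1), (8, 22), (9, 11), (9, 12), (11, 0), (12, 1), (12, 22), (14, 8), (14, 15), (15, 0), (16, 7), (16, 16), (18, 2), (18, 21), (20, 0), (22, 4), (22, 19)}; affine count = 23; |E(F_23)| = 24.

Discriminant check: Δ ∝ 4a³ + 27b² = 4·18³ + 27·12² = 4·5832 + 27·144 ≡ 7 (mod 23). Nonzero ⇒ E is nonsingular.
For each x ∈ F_23, compute rhs = x³ + 18·x + 12 mod 23, then count y ∈ F_23 with y² ≡ rhs.
  x = 0: rhs = 12, matching y values: 9, 14 (2 points).
  x = 1: rhs = 8, matching y values: 10, 13 (2 points).
  x = 2: rhs = 10, matching y values: none (0 points).
  x = 3: rhs = 1, matching y values: 1, 22 (2 points).
  x = 4: rhs = 10, matching y values: none (0 points).
  x = 5: rhs = 20, matching y values: none (0 points).
  x = 6: rhs = 14, matching y values: none (0 points).
  x = 7: rhs = 21, matching y values: none (0 points).
  x = 8: rhs = 1, matching y values: 1, 22 (2 points).
  x = 9: rhs = 6, matching y values: 11, 12 (2 points).
  x = 10: rhs = 19, matching y values: none (0 points).
  x = 11: rhs = 0, matching y values: 0 (1 points).
  x = 12: rhs = 1, matching y values: 1, 22 (2 points).
  x = 13: rhs = 5, matching y values: none (0 points).
  x = 14: rhs = 18, matching y values: 8, 15 (2 points).
  x = 15: rhs = 0, matching y values: 0 (1 points).
  x = 16: rhs = 3, matching y values: 7, 16 (2 points).
  x = 17: rhs = 10, matching y values: none (0 points).
  x = 18: rhs = 4, matching y values: 2, 21 (2 points).
  x = 19: rhs = 14, matching y values: none (0 points).
  x = 20: rhs = 0, matching y values: 0 (1 points).
  x = 21: rhs = 14, matching y values: none (0 points).
  x = 22: rhs = 16, matching y values: 4, 19 (2 points).
Total affine count: 23.
Full point count |E(F_23)| = 23 + 1 = 24.
Hasse bound: |24 − (23+1)| = |0| = 0 ≤ 2√23 ≈ 9.5917 ✓.


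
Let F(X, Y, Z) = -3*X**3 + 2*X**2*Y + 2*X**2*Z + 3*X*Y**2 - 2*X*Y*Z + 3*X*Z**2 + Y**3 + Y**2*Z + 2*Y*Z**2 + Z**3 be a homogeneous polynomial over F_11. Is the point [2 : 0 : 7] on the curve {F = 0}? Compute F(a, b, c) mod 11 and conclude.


F(2,0,7) ≡ 9 (mod 11); P is NOT on the curve.

Evaluate F(2, 0, 7) term-by-term (mod 11).
  -3*X**3 ↦ -3·8·1·1 = -24
  2*X**2*Y ↦ 2·4·0·1 = 0
  2*X**2*Z ↦ 2·4·1·7 = 56
  3*X*Y**2 ↦ 3·2·0·1 = 0
  -2*X*Y*Z ↦ -2·2·0·7 = 0
  3*X*Z**2 ↦ 3·2·1·49 = 294
  Y**3 ↦ 1·1·0·1 = 0
  Y**2*Z ↦ 1·1·0·7 = 0
  2*Y*Z**2 ↦ 2·1·0·49 = 0
  Z**3 ↦ 1·1·1·343 = 343
Sum: F(2, 0, 7) = (-24) + (0) + (56) + (0) + (0) + (294) + (0) + (0) + (0) + (343) = 669.
Reducing mod 11: 669 ≡ 9 (mod 11).
Since F(a, b, c) ≡ 9 ≠ 0 (mod 11), P does NOT lie on the curve.


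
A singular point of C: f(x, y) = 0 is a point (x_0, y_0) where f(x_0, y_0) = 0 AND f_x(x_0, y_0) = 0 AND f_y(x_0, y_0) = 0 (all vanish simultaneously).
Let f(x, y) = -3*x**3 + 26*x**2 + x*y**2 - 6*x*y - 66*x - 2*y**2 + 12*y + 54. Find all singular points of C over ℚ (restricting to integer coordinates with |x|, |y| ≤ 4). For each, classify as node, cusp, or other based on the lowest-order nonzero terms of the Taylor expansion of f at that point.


Singular points: {(3, 3)}; classification: node.

Compute partial derivatives:
  f_x = -9*x**2 + 52*x + y**2 - 6*y - 66.
  f_y = 2*x*y - 6*x - 4*y + 12.
Scan x_0 ∈ {−4, ..., 4}. For each x_0, f_y(x_0, y) is a polynomial in y; find its integer roots y ∈ {−4, ..., 4}, then test f_x and f at those candidates.
  x = -4: f_y(-4, y) = 36 - 12*y; vanishes at y ∈ {3}. (-4, 3): f_x = -427 ≠ 0.
  x = -3: f_y(-3, y) = 30 - 10*y; vanishes at y ∈ {3}. (-3, 3): f_x = -312 ≠ 0.
  x = -2: f_y(-2, y) = 24 - 8*y; vanishes at y ∈ {3}. (-2, 3): f_x = -215 ≠ 0.
  x = -1: f_y(-1, y) = 18 - 6*y; vanishes at y ∈ {3}. (-1, 3): f_x = -136 ≠ 0.
  x = 0: f_y(0, y) = 12 - 4*y; vanishes at y ∈ {3}. (0, 3): f_x = -75 ≠ 0.
  x = 1: f_y(1, y) = 6 - 2*y; vanishes at y ∈ {3}. (1, 3): f_x = -32 ≠ 0.
  x = 2: f_y(2, y) = 0; vanishes at y ∈ {-4, -3, -2, -1, 0, 1, 2, 3, 4}. (2, -4): f_x = 42 ≠ 0; (2, -3): f_x = 29 ≠ 0; (2, -2): f_x = 18 ≠ 0; (2, -1): f_x = 9 ≠ 0; (2, 0): f_x = 2 ≠ 0; (2, 1): f_x = -3 ≠ 0; (2, 2): f_x = -6 ≠ 0; (2, 3): f_x = -7 ≠ 0; (2, 4): f_x = -6 ≠ 0.
  x = 3: f_y(3, y) = 2*y - 6; vanishes at y ∈ {3}. (3, 3): f_x = 0, f = 0 — SINGULAR.
  x = 4: f_y(4, y) = 4*y - 12; vanishes at y ∈ {3}. (4, 3): f_x = -11 ≠ 0.
Only singular point on the grid: (3, 3).
Classify: substitute x = 3 + u, y = 3 + v and expand: f = -3*u**3 - u**2 + u*v**2 + v**2.
No constant or linear terms (consistent with a singular point). Quadratic part: -u**2 + v**2. Cubic part: -3*u**3 + u*v**2.
The quadratic part v**2 - u**2 = (v − u)(v + u) splits into two distinct linear factors, so there are two distinct tangent lines y − 3 = ±(x − 3) — this is a node (ordinary double point).
Classification: node.


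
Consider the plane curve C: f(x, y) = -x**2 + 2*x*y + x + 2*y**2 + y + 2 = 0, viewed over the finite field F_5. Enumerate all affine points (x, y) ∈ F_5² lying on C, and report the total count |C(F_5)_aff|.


Affine F_5-points: {(0, 1), (2, 0), (3, 1), (3, 3), (4, 0), (4, 3)}; count = 6.

For each of the 25 pairs (x, y) ∈ F_5², evaluate f(x, y) mod 5. Record the zeros.
  x = 0: [0↦2, 1↦0, 2↦2, 3↦3, 4↦3]  zeros at y ∈ {1}
  x = 1: [0↦2, 1↦2, 2↦1, 3↦4, 4↦1]  zeros at y ∈ ∅
  x = 2: [0↦0, 1↦2, 2↦3, 3↦3, 4↦2]  zeros at y ∈ {0}
  x = 3: [0↦1, 1↦0, 2↦3, 3↦0, 4↦1]  zeros at y ∈ {1, 3}
  x = 4: [0↦0, 1↦1, 2↦1, 3↦0, 4↦3]  zeros at y ∈ {0, 3}
Collecting zeros: affine points = {(0, 1), (2, 0), (3, 1), (3, 3), (4, 0), (4, 3)}.
Total count |C(F_5)_aff| = 6.


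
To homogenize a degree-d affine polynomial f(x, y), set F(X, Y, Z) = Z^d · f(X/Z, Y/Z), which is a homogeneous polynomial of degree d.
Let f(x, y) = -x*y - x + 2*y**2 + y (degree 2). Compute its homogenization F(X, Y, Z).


F(X, Y, Z) = -X*Y - X*Z + 2*Y**2 + Y*Z

deg(f) = 2.
Substitute x = X/Z, y = Y/Z into f, then multiply by Z^2.
  monomial -1·x^1·y^1 ↦ -1·X^1·Y^1·Z^0.
  monomial -1·x^1·y^0 ↦ -1·X^1·Y^0·Z^1.
  monomial 2·x^0·y^2 ↦ 2·X^0·Y^2·Z^0.
  monomial 1·x^0·y^1 ↦ 1·X^0·Y^1·Z^1.
Collecting: F(X, Y, Z) = -X*Y - X*Z + 2*Y**2 + Y*Z.


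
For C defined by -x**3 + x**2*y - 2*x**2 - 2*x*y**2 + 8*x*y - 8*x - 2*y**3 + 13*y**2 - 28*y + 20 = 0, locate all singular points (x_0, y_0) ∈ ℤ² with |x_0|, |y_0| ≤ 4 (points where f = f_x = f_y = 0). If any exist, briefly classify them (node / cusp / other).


Singular points: {(0, 2)}; classification: cusp.

Compute partial derivatives:
  f_x = -3*x**2 + 2*x*y - 4*x - 2*y**2 + 8*y - 8.
  f_y = x**2 - 4*x*y + 8*x - 6*y**2 + 26*y - 28.
Scan x_0 ∈ {−4, ..., 4}. For each x_0, f_y(x_0, y) is a polynomial in y; find its integer roots y ∈ {−4, ..., 4}, then test f_x and f at those candidates.
  x = -4: f_y(-4, y) = -6*y**2 + 42*y - 44; no integer root y with |y| ≤ 4.
  x = -3: f_y(-3, y) = -6*y**2 + 38*y - 43; no integer root y with |y| ≤ 4.
  x = -2: f_y(-2, y) = -6*y**2 + 34*y - 40; vanishes at y ∈ {4}. (-2, 4): f_x = -28 ≠ 0.
  x = -1: f_y(-1, y) = -6*y**2 + 30*y - 35; no integer root y with |y| ≤ 4.
  x = 0: f_y(0, y) = -6*y**2 + 26*y - 28; vanishes at y ∈ {2}. (0, 2): f_x = 0, f = 0 — SINGULAR.
  x = 1: f_y(1, y) = -6*y**2 + 22*y - 19; no integer root y with |y| ≤ 4.
  x = 2: f_y(2, y) = -6*y**2 + 18*y - 8; no integer root y with |y| ≤ 4.
  x = 3: f_y(3, y) = -6*y**2 + 14*y + 5; no integer root y with |y| ≤ 4.
  x = 4: f_y(4, y) = -6*y**2 + 10*y + 20; no integer root y with |y| ≤ 4.
Only singular point on the grid: (0, 2).
Classify: substitute x = 0 + u, y = 2 + v and expand: f = -u**3 + u**2*v - 2*u*v**2 - 2*v**3 + v**2.
No constant or linear terms (consistent with a singular point). Quadratic part: v**2. Cubic part: -u**3 + u**2*v - 2*u*v**2 - 2*v**3.
The quadratic part v**2 is a perfect square, so there is a single (double) tangent line v = 0, i.e. y = 2. Restricting the cubic part to that line (v = 0) leaves -u**3 ≠ 0, so f is not divisible by v and the branch is v² ≈ u**3 to lowest order — this is a cusp.
Classification: cusp.


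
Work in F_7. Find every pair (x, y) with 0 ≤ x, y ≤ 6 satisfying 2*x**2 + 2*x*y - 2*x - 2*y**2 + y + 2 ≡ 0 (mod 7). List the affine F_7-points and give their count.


Affine F_7-points: {(1, 2), (1, 3), (3, 0), (4, 3), (4, 5), (5, 0), (5, 2), (6, 5)}; count = 8.

For each of the 49 pairs (x, y) ∈ F_7², evaluate f(x, y) mod 7. Record the zeros.
  x = 0: [0↦2, 1↦1, 2↦3, 3↦1, 4↦2, 5↦6, 6↦6]  zeros at y ∈ ∅
  x = 1: [0↦2, 1↦3, 2↦0, 3↦0, 4↦3, 5↦2, 6↦4]  zeros at y ∈ {2, 3}
  x = 2: [0↦6, 1↦2, 2↦1, 3↦3, 4↦1, 5↦2, 6↦6]  zeros at y ∈ ∅
  x = 3: [0↦0, 1↦5, 2↦6, 3↦3, 4↦3, 5↦6, 6↦5]  zeros at y ∈ {0}
  x = 4: [0↦5, 1↦5, 2↦1, 3↦0, 4↦2, 5↦0, 6↦1]  zeros at y ∈ {3, 5}
  x = 5: [0↦0, 1↦2, 2↦0, 3↦1, 4↦5, 5↦5, 6↦1]  zeros at y ∈ {0, 2}
  x = 6: [0↦6, 1↦3, 2↦3, 3↦6, 4↦5, 5↦0, 6↦5]  zeros at y ∈ {5}
Collecting zeros: affine points = {(1, 2), (1, 3), (3, 0), (4, 3), (4, 5), (5, 0), (5, 2), (6, 5)}.
Total count |C(F_7)_aff| = 8.


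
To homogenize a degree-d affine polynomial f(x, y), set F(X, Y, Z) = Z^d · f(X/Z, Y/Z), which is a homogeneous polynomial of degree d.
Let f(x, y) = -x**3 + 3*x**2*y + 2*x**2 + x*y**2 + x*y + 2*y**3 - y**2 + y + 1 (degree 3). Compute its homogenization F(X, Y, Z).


F(X, Y, Z) = -X**3 + 3*X**2*Y + 2*X**2*Z + X*Y**2 + X*Y*Z + 2*Y**3 - Y**2*Z + Y*Z**2 + Z**3

deg(f) = 3.
Substitute x = X/Z, y = Y/Z into f, then multiply by Z^3.
  monomial -1·x^3·y^0 ↦ -1·X^3·Y^0·Z^0.
  monomial 3·x^2·y^1 ↦ 3·X^2·Y^1·Z^0.
  monomial 2·x^2·y^0 ↦ 2·X^2·Y^0·Z^1.
  monomial 1·x^1·y^2 ↦ 1·X^1·Y^2·Z^0.
  monomial 1·x^1·y^1 ↦ 1·X^1·Y^1·Z^1.
  monomial 2·x^0·y^3 ↦ 2·X^0·Y^3·Z^0.
  monomial -1·x^0·y^2 ↦ -1·X^0·Y^2·Z^1.
  monomial 1·x^0·y^1 ↦ 1·X^0·Y^1·Z^2.
  monomial 1·x^0·y^0 ↦ 1·X^0·Y^0·Z^3.
Collecting: F(X, Y, Z) = -X**3 + 3*X**2*Y + 2*X**2*Z + X*Y**2 + X*Y*Z + 2*Y**3 - Y**2*Z + Y*Z**2 + Z**3.


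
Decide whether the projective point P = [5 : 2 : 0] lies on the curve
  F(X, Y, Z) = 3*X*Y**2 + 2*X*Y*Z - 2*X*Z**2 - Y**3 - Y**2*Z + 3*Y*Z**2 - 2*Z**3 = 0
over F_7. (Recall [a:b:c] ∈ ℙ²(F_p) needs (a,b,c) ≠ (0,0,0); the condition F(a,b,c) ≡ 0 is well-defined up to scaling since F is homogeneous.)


F(5,2,0) ≡ 3 (mod 7); P is NOT on the curve.

Evaluate F(5, 2, 0) term-by-term (mod 7).
  3*X*Y**2 ↦ 3·5·4·1 = 60
  2*X*Y*Z ↦ 2·5·2·0 = 0
  -2*X*Z**2 ↦ -2·5·1·0 = 0
  -Y**3 ↦ -1·1·8·1 = -8
  -Y**2*Z ↦ -1·1·4·0 = 0
  3*Y*Z**2 ↦ 3·1·2·0 = 0
  -2*Z**3 ↦ -2·1·1·0 = 0
Sum: F(5, 2, 0) = (60) + (0) + (0) + (-8) + (0) + (0) + (0) = 52.
Reducing mod 7: 52 ≡ 3 (mod 7).
Since F(a, b, c) ≡ 3 ≠ 0 (mod 7), P does NOT lie on the curve.


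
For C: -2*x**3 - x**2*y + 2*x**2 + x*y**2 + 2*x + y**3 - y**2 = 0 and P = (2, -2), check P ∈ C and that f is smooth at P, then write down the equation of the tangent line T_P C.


Tangent line at P: -2*x + 4*y + 12 = 0.

Step 1: f(2, -2) = 0, so P lies on C.
Step 2: partial derivatives
  f_x(x, y) = -6*x**2 - 2*x*y + 4*x + y**2 + 2, f_y(x, y) = -x**2 + 2*x*y + 3*y**2 - 2*y.
  f_x(P) = -2, f_y(P) = 4 (gradient nonzero, so P is smooth).
Step 3: tangent line at P: -2·(x − 2) + 4·(y − -2) = 0.
Expanding: -2*x + 4*y + 12 = 0.


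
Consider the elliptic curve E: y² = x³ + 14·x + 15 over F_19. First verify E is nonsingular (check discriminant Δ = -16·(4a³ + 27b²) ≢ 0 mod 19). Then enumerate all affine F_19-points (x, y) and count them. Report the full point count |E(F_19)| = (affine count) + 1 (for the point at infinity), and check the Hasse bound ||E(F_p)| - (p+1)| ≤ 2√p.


Affine points = {(1, 7), (1, 12), (5, 1), (5, 18), (6, 7), (6, 12), (7, 0), (12, 7), (12, 12), (13, 0), (15, 3), (15, 16), (17, 6), (17, 13), (18, 0)}; affine count = 15; |E(F_19)| = 16.

Discriminant check: Δ ∝ 4a³ + 27b² = 4·14³ + 27·15² = 4·2744 + 27·225 ≡ 8 (mod 19). Nonzero ⇒ E is nonsingular.
For each x ∈ F_19, compute rhs = x³ + 14·x + 15 mod 19, then count y ∈ F_19 with y² ≡ rhs.
  x = 0: rhs = 15, matching y values: none (0 points).
  x = 1: rhs = 11, matching y values: 7, 12 (2 points).
  x = 2: rhs = 13, matching y values: none (0 points).
  x = 3: rhs = 8, matching y values: none (0 points).
  x = 4: rhs = 2, matching y values: none (0 points).
  x = 5: rhs = 1, matching y values: 1, 18 (2 points).
  x = 6: rhs = 11, matching y values: 7, 12 (2 points).
  x = 7: rhs = 0, matching y values: 0 (1 points).
  x = 8: rhs = 12, matching y values: none (0 points).
  x = 9: rhs = 15, matching y values: none (0 points).
  x = 10: rhs = 15, matching y values: none (0 points).
  x = 11: rhs = 18, matching y values: none (0 points).
  x = 12: rhs = 11, matching y values: 7, 12 (2 points).
  x = 13: rhs = 0, matching y values: 0 (1 points).
  x = 14: rhs = 10, matching y values: none (0 points).
  x = 15: rhs = 9, matching y values: 3, 16 (2 points).
  x = 16: rhs = 3, matching y values: none (0 points).
  x = 17: rhs = 17, matching y values: 6, 13 (2 points).
  x = 18: rhs = 0, matching y values: 0 (1 points).
Total affine count: 15.
Full point count |E(F_19)| = 15 + 1 = 16.
Hasse bound: |16 − (19+1)| = |-4| = 4 ≤ 2√19 ≈ 8.7178 ✓.


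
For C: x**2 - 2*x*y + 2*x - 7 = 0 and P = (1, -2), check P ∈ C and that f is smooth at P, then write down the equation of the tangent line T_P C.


Tangent line at P: 8*x - 2*y - 12 = 0.

Step 1: f(1, -2) = 0, so P lies on C.
Step 2: partial derivatives
  f_x(x, y) = 2*x - 2*y + 2, f_y(x, y) = -2*x.
  f_x(P) = 8, f_y(P) = -2 (gradient nonzero, so P is smooth).
Step 3: tangent line at P: 8·(x − 1) + -2·(y − -2) = 0.
Expanding: 8*x - 2*y - 12 = 0.


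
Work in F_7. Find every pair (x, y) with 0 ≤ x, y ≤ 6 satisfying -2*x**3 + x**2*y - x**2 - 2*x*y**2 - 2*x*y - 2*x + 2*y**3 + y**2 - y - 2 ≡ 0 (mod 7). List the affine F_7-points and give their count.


Affine F_7-points: {(0, 1), (1, 0), (2, 1), (3, 3), (4, 0), (5, 0), (5, 1), (6, 5), (6, 6)}; count = 9.

For each of the 49 pairs (x, y) ∈ F_7², evaluate f(x, y) mod 7. Record the zeros.
  x = 0: [0↦5, 1↦0, 2↦2, 3↦2, 4↦5, 5↦2, 6↦5]  zeros at y ∈ {1}
  x = 1: [0↦0, 1↦6, 2↦1, 3↦4, 4↦6, 5↦5, 6↦6]  zeros at y ∈ {0}
  x = 2: [0↦2, 1↦0, 2↦4, 3↦5, 4↦1, 5↦4, 6↦5]  zeros at y ∈ {1}
  x = 3: [0↦6, 1↦5, 2↦6, 3↦0, 4↦6, 5↦1, 6↦4]  zeros at y ∈ {3}
  x = 4: [0↦0, 1↦2, 2↦2, 3↦5, 4↦2, 5↦5, 6↦5]  zeros at y ∈ {0}
  x = 5: [0↦0, 1↦0, 2↦1, 3↦1, 4↦5, 5↦4, 6↦3]  zeros at y ∈ {0, 1}
  x = 6: [0↦1, 1↦1, 2↦5, 3↦4, 4↦3, 5↦0, 6↦0]  zeros at y ∈ {5, 6}
Collecting zeros: affine points = {(0, 1), (1, 0), (2, 1), (3, 3), (4, 0), (5, 0), (5, 1), (6, 5), (6, 6)}.
Total count |C(F_7)_aff| = 9.


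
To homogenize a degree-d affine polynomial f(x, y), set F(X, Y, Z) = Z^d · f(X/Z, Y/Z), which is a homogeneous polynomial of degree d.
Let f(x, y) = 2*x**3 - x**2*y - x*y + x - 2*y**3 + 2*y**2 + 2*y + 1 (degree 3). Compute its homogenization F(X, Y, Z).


F(X, Y, Z) = 2*X**3 - X**2*Y - X*Y*Z + X*Z**2 - 2*Y**3 + 2*Y**2*Z + 2*Y*Z**2 + Z**3

deg(f) = 3.
Substitute x = X/Z, y = Y/Z into f, then multiply by Z^3.
  monomial 2·x^3·y^0 ↦ 2·X^3·Y^0·Z^0.
  monomial -1·x^2·y^1 ↦ -1·X^2·Y^1·Z^0.
  monomial -1·x^1·y^1 ↦ -1·X^1·Y^1·Z^1.
  monomial 1·x^1·y^0 ↦ 1·X^1·Y^0·Z^2.
  monomial -2·x^0·y^3 ↦ -2·X^0·Y^3·Z^0.
  monomial 2·x^0·y^2 ↦ 2·X^0·Y^2·Z^1.
  monomial 2·x^0·y^1 ↦ 2·X^0·Y^1·Z^2.
  monomial 1·x^0·y^0 ↦ 1·X^0·Y^0·Z^3.
Collecting: F(X, Y, Z) = 2*X**3 - X**2*Y - X*Y*Z + X*Z**2 - 2*Y**3 + 2*Y**2*Z + 2*Y*Z**2 + Z**3.


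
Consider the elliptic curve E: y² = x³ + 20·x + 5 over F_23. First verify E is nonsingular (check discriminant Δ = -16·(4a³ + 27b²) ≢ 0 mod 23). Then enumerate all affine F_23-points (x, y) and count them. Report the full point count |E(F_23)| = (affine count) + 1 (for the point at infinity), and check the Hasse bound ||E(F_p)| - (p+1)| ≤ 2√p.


Affine points = {(1, 7), (1, 16), (3, 0), (5, 0), (10, 3), (10, 20), (12, 8), (12, 15), (13, 1), (13, 22), (14, 4), (14, 19), (15, 0), (21, 7), (21, 16)}; affine count = 15; |E(F_23)| = 16.

Discriminant check: Δ ∝ 4a³ + 27b² = 4·20³ + 27·5² = 4·8000 + 27·25 ≡ 15 (mod 23). Nonzero ⇒ E is nonsingular.
For each x ∈ F_23, compute rhs = x³ + 20·x + 5 mod 23, then count y ∈ F_23 with y² ≡ rhs.
  x = 0: rhs = 5, matching y values: none (0 points).
  x = 1: rhs = 3, matching y values: 7, 16 (2 points).
  x = 2: rhs = 7, matching y values: none (0 points).
  x = 3: rhs = 0, matching y values: 0 (1 points).
  x = 4: rhs = 11, matching y values: none (0 points).
  x = 5: rhs = 0, matching y values: 0 (1 points).
  x = 6: rhs = 19, matching y values: none (0 points).
  x = 7: rhs = 5, matching y values: none (0 points).
  x = 8: rhs = 10, matching y values: none (0 points).
  x = 9: rhs = 17, matching y values: none (0 points).
  x = 10: rhs = 9, matching y values: 3, 20 (2 points).
  x = 11: rhs = 15, matching y values: none (0 points).
  x = 12: rhs = 18, matching y values: 8, 15 (2 points).
  x = 13: rhs = 1, matching y values: 1, 22 (2 points).
  x = 14: rhs = 16, matching y values: 4, 19 (2 points).
  x = 15: rhs = 0, matching y values: 0 (1 points).
  x = 16: rhs = 5, matching y values: none (0 points).
  x = 17: rhs = 14, matching y values: none (0 points).
  x = 18: rhs = 10, matching y values: none (0 points).
  x = 19: rhs = 22, matching y values: none (0 points).
  x = 20: rhs = 10, matching y values: none (0 points).
  x = 21: rhs = 3, matching y values: 7, 16 (2 points).
  x = 22: rhs = 7, matching y values: none (0 points).
Total affine count: 15.
Full point count |E(F_23)| = 15 + 1 = 16.
Hasse bound: |16 − (23+1)| = |-8| = 8 ≤ 2√23 ≈ 9.5917 ✓.


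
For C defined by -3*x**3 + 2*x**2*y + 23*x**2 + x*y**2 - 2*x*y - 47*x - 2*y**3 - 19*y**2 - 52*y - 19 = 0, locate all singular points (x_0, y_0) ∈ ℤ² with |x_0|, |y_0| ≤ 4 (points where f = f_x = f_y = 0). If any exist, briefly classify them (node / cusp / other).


Singular points: {(2, -3)}; classification: node.

Compute partial derivatives:
  f_x = -9*x**2 + 4*x*y + 46*x + y**2 - 2*y - 47.
  f_y = 2*x**2 + 2*x*y - 2*x - 6*y**2 - 38*y - 52.
Scan x_0 ∈ {−4, ..., 4}. For each x_0, f_y(x_0, y) is a polynomial in y; find its integer roots y ∈ {−4, ..., 4}, then test f_x and f at those candidates.
  x = -4: f_y(-4, y) = -6*y**2 - 46*y - 12; no integer root y with |y| ≤ 4.
  x = -3: f_y(-3, y) = -6*y**2 - 44*y - 28; no integer root y with |y| ≤ 4.
  x = -2: f_y(-2, y) = -6*y**2 - 42*y - 40; no integer root y with |y| ≤ 4.
  x = -1: f_y(-1, y) = -6*y**2 - 40*y - 48; no integer root y with |y| ≤ 4.
  x = 0: f_y(0, y) = -6*y**2 - 38*y - 52; vanishes at y ∈ {-2}. (0, -2): f_x = -39 ≠ 0.
  x = 1: f_y(1, y) = -6*y**2 - 36*y - 52; no integer root y with |y| ≤ 4.
  x = 2: f_y(2, y) = -6*y**2 - 34*y - 48; vanishes at y ∈ {-3}. (2, -3): f_x = 0, f = 0 — SINGULAR.
  x = 3: f_y(3, y) = -6*y**2 - 32*y - 40; vanishes at y ∈ {-2}. (3, -2): f_x = -6 ≠ 0.
  x = 4: f_y(4, y) = -6*y**2 - 30*y - 28; no integer root y with |y| ≤ 4.
Only singular point on the grid: (2, -3).
Classify: substitute x = 2 + u, y = -3 + v and expand: f = -3*u**3 + 2*u**2*v - u**2 + u*v**2 - 2*v**3 + v**2.
No constant or linear terms (consistent with a singular point). Quadratic part: -u**2 + v**2. Cubic part: -3*u**3 + 2*u**2*v + u*v**2 - 2*v**3.
The quadratic part v**2 - u**2 = (v − u)(v + u) splits into two distinct linear factors, so there are two distinct tangent lines y − -3 = ±(x − 2) — this is a node (ordinary double point).
Classification: node.


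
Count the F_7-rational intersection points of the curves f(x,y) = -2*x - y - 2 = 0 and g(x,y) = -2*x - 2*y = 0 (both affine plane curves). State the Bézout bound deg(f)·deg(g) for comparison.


Common zeros: {(5, 2)}; count = 1; Bézout bound = 1.

deg(f) = 1, deg(g) = 1, so Bézout bound = 1.
Scan x ∈ F_7. For each x, list the y ∈ F_7 with f(x, y) ≡ 0 and those with g(x, y) ≡ 0 (mod 7); the common zeros in that column are the intersection.
  x = 0: f ≡ 0 at y ∈ {5}; g ≡ 0 at y ∈ {0}; common: ∅.
  x = 1: f ≡ 0 at y ∈ {3}; g ≡ 0 at y ∈ {6}; common: ∅.
  x = 2: f ≡ 0 at y ∈ {1}; g ≡ 0 at y ∈ {5}; common: ∅.
  x = 3: f ≡ 0 at y ∈ {6}; g ≡ 0 at y ∈ {4}; common: ∅.
  x = 4: f ≡ 0 at y ∈ {4}; g ≡ 0 at y ∈ {3}; common: ∅.
  x = 5: f ≡ 0 at y ∈ {2}; g ≡ 0 at y ∈ {2}; common: {2}.
  x = 6: f ≡ 0 at y ∈ {0}; g ≡ 0 at y ∈ {1}; common: ∅.
Collecting: common zeros = {(5, 2)}, so the count is 1.
Comparison with the Bézout bound: 1 ≤ 1 = deg(f)·deg(g), as expected for curves with no common component (the bound is attained).


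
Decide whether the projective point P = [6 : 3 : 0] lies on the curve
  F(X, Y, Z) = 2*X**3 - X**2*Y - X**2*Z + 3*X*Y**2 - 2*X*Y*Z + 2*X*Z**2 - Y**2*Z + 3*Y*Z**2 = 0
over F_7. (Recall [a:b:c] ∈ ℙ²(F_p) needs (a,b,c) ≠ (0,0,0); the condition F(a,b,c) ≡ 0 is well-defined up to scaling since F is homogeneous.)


F(6,3,0) ≡ 3 (mod 7); P is NOT on the curve.

Evaluate F(6, 3, 0) term-by-term (mod 7).
  2*X**3 ↦ 2·216·1·1 = 432
  -X**2*Y ↦ -1·36·3·1 = -108
  -X**2*Z ↦ -1·36·1·0 = 0
  3*X*Y**2 ↦ 3·6·9·1 = 162
  -2*X*Y*Z ↦ -2·6·3·0 = 0
  2*X*Z**2 ↦ 2·6·1·0 = 0
  -Y**2*Z ↦ -1·1·9·0 = 0
  3*Y*Z**2 ↦ 3·1·3·0 = 0
Sum: F(6, 3, 0) = (432) + (-108) + (0) + (162) + (0) + (0) + (0) + (0) = 486.
Reducing mod 7: 486 ≡ 3 (mod 7).
Since F(a, b, c) ≡ 3 ≠ 0 (mod 7), P does NOT lie on the curve.


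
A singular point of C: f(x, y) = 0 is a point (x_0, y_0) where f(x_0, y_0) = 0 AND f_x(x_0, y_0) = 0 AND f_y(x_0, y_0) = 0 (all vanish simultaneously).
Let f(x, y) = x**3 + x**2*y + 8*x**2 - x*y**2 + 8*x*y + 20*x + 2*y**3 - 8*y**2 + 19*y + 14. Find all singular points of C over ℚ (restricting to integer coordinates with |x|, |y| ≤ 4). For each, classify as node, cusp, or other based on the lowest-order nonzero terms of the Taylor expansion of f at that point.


Singular points: {(-3, 1)}; classification: cusp.

Compute partial derivatives:
  f_x = 3*x**2 + 2*x*y + 16*x - y**2 + 8*y + 20.
  f_y = x**2 - 2*x*y + 8*x + 6*y**2 - 16*y + 19.
Scan x_0 ∈ {−4, ..., 4}. For each x_0, f_y(x_0, y) is a polynomial in y; find its integer roots y ∈ {−4, ..., 4}, then test f_x and f at those candidates.
  x = -4: f_y(-4, y) = 6*y**2 - 8*y + 3; no integer root y with |y| ≤ 4.
  x = -3: f_y(-3, y) = 6*y**2 - 10*y + 4; vanishes at y ∈ {1}. (-3, 1): f_x = 0, f = 0 — SINGULAR.
  x = -2: f_y(-2, y) = 6*y**2 - 12*y + 7; no integer root y with |y| ≤ 4.
  x = -1: f_y(-1, y) = 6*y**2 - 14*y + 12; no integer root y with |y| ≤ 4.
  x = 0: f_y(0, y) = 6*y**2 - 16*y + 19; no integer root y with |y| ≤ 4.
  x = 1: f_y(1, y) = 6*y**2 - 18*y + 28; no integer root y with |y| ≤ 4.
  x = 2: f_y(2, y) = 6*y**2 - 20*y + 39; no integer root y with |y| ≤ 4.
  x = 3: f_y(3, y) = 6*y**2 - 22*y + 52; no integer root y with |y| ≤ 4.
  x = 4: f_y(4, y) = 6*y**2 - 24*y + 67; no integer root y with |y| ≤ 4.
Only singular point on the grid: (-3, 1).
Classify: substitute x = -3 + u, y = 1 + v and expand: f = u**3 + u**2*v - u*v**2 + 2*v**3 + v**2.
No constant or linear terms (consistent with a singular point). Quadratic part: v**2. Cubic part: u**3 + u**2*v - u*v**2 + 2*v**3.
The quadratic part v**2 is a perfect square, so there is a single (double) tangent line v = 0, i.e. y = 1. Restricting the cubic part to that line (v = 0) leaves u**3 ≠ 0, so f is not divisible by v and the branch is v² ≈ -u**3 to lowest order — this is a cusp.
Classification: cusp.


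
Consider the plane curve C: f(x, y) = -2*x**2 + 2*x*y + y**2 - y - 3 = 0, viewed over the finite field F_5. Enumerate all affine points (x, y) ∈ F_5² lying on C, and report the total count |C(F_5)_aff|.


Affine F_5-points: {(1, 0), (1, 4), (3, 1), (3, 4), (4, 0), (4, 3)}; count = 6.

For each of the 25 pairs (x, y) ∈ F_5², evaluate f(x, y) mod 5. Record the zeros.
  x = 0: [0↦2, 1↦2, 2↦4, 3↦3, 4↦4]  zeros at y ∈ ∅
  x = 1: [0↦0, 1↦2, 2↦1, 3↦2, 4↦0]  zeros at y ∈ {0, 4}
  x = 2: [0↦4, 1↦3, 2↦4, 3↦2, 4↦2]  zeros at y ∈ ∅
  x = 3: [0↦4, 1↦0, 2↦3, 3↦3, 4↦0]  zeros at y ∈ {1, 4}
  x = 4: [0↦0, 1↦3, 2↦3, 3↦0, 4↦4]  zeros at y ∈ {0, 3}
Collecting zeros: affine points = {(1, 0), (1, 4), (3, 1), (3, 4), (4, 0), (4, 3)}.
Total count |C(F_5)_aff| = 6.
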